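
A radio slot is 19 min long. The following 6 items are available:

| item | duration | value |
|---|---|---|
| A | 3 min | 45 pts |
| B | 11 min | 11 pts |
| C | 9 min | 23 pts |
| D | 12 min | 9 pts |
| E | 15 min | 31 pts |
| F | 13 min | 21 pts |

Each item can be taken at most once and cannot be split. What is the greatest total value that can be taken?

76 pts

Check high-value combinations within 19 min:
- A+E: duration 3+15=18, value 45+31=76
- A+C: duration 3+9=12, value 45+23=68
- A+F: duration 3+13=16, value 45+21=66
- A+B: duration 3+11=14, value 45+11=56
- A+D: duration 3+12=15, value 45+9=54
Best: 76 pts.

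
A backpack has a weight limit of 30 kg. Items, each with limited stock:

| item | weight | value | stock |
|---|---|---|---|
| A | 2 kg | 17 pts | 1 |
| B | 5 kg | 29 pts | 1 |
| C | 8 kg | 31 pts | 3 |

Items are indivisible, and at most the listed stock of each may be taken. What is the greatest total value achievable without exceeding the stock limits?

Top feasible selections:
- 1×B + 3×C: weight 29, value 122
- 1×A + 3×C: weight 26, value 110
Best: 122 pts.

122 pts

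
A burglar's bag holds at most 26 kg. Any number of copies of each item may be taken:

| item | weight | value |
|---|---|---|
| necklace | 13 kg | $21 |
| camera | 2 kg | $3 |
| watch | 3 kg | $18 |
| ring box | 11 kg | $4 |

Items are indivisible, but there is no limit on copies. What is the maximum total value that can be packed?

Best value-per-unit is watch at 18/3; filling with it alone gives 8×18 = 144.
Optimal mix: 1×camera + 8×watch → weight 26, value 147.

$147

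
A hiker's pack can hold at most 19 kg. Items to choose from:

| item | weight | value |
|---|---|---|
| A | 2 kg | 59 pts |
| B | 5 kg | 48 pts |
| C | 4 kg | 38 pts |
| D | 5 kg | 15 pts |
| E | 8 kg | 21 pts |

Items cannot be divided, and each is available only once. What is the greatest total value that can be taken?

Check high-value combinations within 19 kg:
- A+B+C+E: weight 2+5+4+8=19, value 59+48+38+21=166
- A+B+C+D: weight 2+5+4+5=16, value 59+48+38+15=160
- A+B+C: weight 2+5+4=11, value 59+48+38=145
- A+C+D+E: weight 2+4+5+8=19, value 59+38+15+21=133
- A+B+E: weight 2+5+8=15, value 59+48+21=128
Best: 166 pts.

166 pts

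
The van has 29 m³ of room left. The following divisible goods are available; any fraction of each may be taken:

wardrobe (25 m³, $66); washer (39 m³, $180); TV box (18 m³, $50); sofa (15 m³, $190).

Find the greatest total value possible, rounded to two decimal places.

Take in order of value per unit:
- sofa (190/15 per unit): all 15 → value 190, running total 190.00
- washer (180/39 per unit): 14 of 39 → value 14×180/39 = 64.6154, running total 254.62
Total 254.62.

254.62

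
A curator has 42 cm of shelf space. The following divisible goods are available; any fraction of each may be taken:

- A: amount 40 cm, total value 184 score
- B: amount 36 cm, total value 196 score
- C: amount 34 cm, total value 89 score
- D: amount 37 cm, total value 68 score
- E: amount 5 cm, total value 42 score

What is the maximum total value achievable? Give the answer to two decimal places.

242.60

Take in order of value per unit:
- E (42/5 per unit): all 5 → value 42, running total 42.00
- B (196/36 per unit): all 36 → value 196, running total 238.00
- A (184/40 per unit): 1 of 40 → value 1×184/40 = 4.6000, running total 242.60
Total 242.60.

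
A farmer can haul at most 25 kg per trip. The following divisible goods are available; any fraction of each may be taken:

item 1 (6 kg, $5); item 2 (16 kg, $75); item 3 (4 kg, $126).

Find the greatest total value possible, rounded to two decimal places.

205.17

Take in order of value per unit:
- item 3 (126/4 per unit): all 4 → value 126, running total 126.00
- item 2 (75/16 per unit): all 16 → value 75, running total 201.00
- item 1 (5/6 per unit): 5 of 6 → value 5×5/6 = 4.1667, running total 205.17
Total 205.17.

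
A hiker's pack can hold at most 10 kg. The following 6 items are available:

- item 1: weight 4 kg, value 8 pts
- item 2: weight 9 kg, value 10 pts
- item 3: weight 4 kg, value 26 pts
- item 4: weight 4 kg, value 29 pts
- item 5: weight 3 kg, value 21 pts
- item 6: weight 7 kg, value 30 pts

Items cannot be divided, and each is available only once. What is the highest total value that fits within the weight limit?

Check high-value combinations within 10 kg:
- item 3+item 4: weight 4+4=8, value 26+29=55
- item 5+item 6: weight 3+7=10, value 21+30=51
- item 4+item 5: weight 4+3=7, value 29+21=50
- item 3+item 5: weight 4+3=7, value 26+21=47
Best: 55 pts.

55 pts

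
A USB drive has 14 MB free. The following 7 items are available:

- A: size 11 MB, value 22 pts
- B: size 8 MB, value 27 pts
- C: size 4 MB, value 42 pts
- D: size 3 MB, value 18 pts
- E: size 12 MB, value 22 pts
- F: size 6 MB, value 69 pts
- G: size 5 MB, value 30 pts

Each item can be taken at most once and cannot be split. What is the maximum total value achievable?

Check high-value combinations within 14 MB:
- C+D+F: size 4+3+6=13, value 42+18+69=129
- D+F+G: size 3+6+5=14, value 18+69+30=117
- C+F: size 4+6=10, value 42+69=111
Best: 129 pts.

129 pts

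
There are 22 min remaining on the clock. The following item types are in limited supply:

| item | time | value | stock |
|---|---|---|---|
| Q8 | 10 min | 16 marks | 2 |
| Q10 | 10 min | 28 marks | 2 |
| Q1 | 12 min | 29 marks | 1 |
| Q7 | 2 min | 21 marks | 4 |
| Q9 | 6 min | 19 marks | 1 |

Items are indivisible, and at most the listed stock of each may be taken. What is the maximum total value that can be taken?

113 marks

Top feasible selections:
- 1×Q1 + 4×Q7: time 20, value 113
- 1×Q10 + 4×Q7: time 18, value 112
- 1×Q10 + 3×Q7 + 1×Q9: time 22, value 110
- 4×Q7 + 1×Q9: time 14, value 103
Best: 113 marks.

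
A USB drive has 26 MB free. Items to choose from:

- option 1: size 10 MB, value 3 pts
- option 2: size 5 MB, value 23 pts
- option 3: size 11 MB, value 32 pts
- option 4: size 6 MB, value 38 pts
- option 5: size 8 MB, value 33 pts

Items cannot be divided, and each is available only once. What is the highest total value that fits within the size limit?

This is a 0/1 knapsack; check combinations near the capacity.
- option 3+option 4+option 5: size 11+6+8=25, value 32+38+33=103
- option 2+option 4+option 5: size 5+6+8=19, value 23+38+33=94
- option 2+option 3+option 4: size 5+11+6=22, value 23+32+38=93
Best: 103 pts.

103 pts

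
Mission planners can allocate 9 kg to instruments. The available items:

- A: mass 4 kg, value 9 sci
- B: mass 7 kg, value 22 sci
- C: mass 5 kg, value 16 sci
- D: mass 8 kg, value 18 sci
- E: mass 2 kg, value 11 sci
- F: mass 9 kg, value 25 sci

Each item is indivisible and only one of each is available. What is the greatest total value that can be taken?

Check high-value combinations within 9 kg:
- B+E: mass 7+2=9, value 22+11=33
- C+E: mass 5+2=7, value 16+11=27
- A+C: mass 4+5=9, value 9+16=25
- F: mass 9, value 25
- B: mass 7, value 22
Best: 33 sci.

33 sci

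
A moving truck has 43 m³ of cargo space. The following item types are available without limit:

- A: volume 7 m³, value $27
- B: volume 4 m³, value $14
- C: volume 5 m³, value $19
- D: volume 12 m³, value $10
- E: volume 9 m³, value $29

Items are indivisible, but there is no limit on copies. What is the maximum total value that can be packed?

$165

Best value-per-unit is A at 27/7; filling with it alone gives 6×27 = 162.
Optimal mix: 4×A + 3×C → volume 43, value 165.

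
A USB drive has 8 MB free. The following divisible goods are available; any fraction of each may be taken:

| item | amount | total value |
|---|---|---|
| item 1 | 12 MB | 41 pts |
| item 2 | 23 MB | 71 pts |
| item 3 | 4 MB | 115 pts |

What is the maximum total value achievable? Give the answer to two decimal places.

128.67

Take in order of value per unit:
- item 3 (115/4 per unit): all 4 → value 115, running total 115.00
- item 1 (41/12 per unit): 4 of 12 → value 4×41/12 = 13.6667, running total 128.67
Total 128.67.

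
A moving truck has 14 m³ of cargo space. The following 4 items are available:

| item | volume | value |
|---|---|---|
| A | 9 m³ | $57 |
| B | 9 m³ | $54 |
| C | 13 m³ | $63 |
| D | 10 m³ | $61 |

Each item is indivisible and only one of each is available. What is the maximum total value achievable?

$63

This is a 0/1 knapsack; check combinations near the capacity.
- C: volume 13, value 63
- D: volume 10, value 61
- A: volume 9, value 57
- B: volume 9, value 54
Best: $63.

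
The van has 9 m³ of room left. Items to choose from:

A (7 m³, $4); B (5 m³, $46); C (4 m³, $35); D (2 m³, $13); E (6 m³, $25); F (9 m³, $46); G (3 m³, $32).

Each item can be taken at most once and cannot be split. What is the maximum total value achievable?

$81

Check high-value combinations within 9 m³:
- B+C: volume 5+4=9, value 46+35=81
- C+D+G: volume 4+2+3=9, value 35+13+32=80
- B+G: volume 5+3=8, value 46+32=78
- C+G: volume 4+3=7, value 35+32=67
- B+D: volume 5+2=7, value 46+13=59
Best: $81.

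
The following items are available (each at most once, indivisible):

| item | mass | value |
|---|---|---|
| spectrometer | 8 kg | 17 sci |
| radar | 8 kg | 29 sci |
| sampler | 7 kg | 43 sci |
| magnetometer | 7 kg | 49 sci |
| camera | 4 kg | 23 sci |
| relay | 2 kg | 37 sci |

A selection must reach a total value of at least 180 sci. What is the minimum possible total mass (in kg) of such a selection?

28

Subsets with value ≥ 180, sorted by total mass:
- radar+sampler+magnetometer+camera+relay: mass 28, value 181
- spectrometer+radar+sampler+magnetometer+camera+relay: mass 36, value 198
Minimum mass: 28 kg.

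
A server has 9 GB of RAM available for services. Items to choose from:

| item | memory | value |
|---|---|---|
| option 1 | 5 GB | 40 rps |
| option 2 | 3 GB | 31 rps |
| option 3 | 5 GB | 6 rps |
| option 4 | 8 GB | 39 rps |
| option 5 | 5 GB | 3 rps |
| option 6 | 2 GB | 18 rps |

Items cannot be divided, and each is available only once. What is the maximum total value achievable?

71 rps

Check high-value combinations within 9 GB:
- option 1+option 2: memory 5+3=8, value 40+31=71
- option 1+option 6: memory 5+2=7, value 40+18=58
- option 2+option 6: memory 3+2=5, value 31+18=49
- option 1: memory 5, value 40
- option 4: memory 8, value 39
Best: 71 rps.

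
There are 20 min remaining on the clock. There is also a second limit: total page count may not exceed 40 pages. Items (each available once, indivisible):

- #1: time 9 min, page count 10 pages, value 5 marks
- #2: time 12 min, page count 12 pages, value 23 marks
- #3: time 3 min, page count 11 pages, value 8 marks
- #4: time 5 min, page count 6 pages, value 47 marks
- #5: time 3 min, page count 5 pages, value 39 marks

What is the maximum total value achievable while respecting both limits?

109 marks

Feasible sets respecting both limits:
- #2+#4+#5: time 20, page count 23, value 109
- #1+#3+#4+#5: time 20, page count 32, value 99
- #3+#4+#5: time 11, page count 22, value 94
- #1+#4+#5: time 17, page count 21, value 91
Best: 109 marks.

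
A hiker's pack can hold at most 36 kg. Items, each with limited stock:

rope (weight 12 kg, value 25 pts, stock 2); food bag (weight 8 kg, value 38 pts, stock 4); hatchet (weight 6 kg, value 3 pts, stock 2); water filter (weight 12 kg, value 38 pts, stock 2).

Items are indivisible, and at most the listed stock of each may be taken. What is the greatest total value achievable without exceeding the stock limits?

Top feasible selections:
- 4×food bag: weight 32, value 152
- 3×food bag + 1×water filter: weight 36, value 152
Best: 152 pts.

152 pts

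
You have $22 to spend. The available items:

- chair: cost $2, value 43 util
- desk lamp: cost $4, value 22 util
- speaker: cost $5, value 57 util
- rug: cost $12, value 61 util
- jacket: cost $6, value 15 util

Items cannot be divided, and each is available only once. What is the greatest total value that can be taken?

161 util

Check high-value combinations within $22:
- chair+speaker+rug: cost 2+5+12=19, value 43+57+61=161
- desk lamp+speaker+rug: cost 4+5+12=21, value 22+57+61=140
- chair+desk lamp+speaker+jacket: cost 2+4+5+6=17, value 43+22+57+15=137
- chair+desk lamp+rug: cost 2+4+12=18, value 43+22+61=126
- chair+desk lamp+speaker: cost 2+4+5=11, value 43+22+57=122
Best: 161 util.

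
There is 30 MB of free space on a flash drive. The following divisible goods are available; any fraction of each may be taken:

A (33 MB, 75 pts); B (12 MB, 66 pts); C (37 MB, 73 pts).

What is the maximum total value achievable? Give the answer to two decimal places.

106.91

Take in order of value per unit:
- B (66/12 per unit): all 12 → value 66, running total 66.00
- A (75/33 per unit): 18 of 33 → value 18×75/33 = 40.9091, running total 106.91
Total 106.91.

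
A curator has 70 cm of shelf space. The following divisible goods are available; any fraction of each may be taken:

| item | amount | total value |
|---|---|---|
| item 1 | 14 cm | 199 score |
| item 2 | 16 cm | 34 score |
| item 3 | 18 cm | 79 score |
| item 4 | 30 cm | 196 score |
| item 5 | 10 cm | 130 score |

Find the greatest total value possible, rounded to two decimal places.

Take in order of value per unit:
- item 1 (199/14 per unit): all 14 → value 199, running total 199.00
- item 5 (130/10 per unit): all 10 → value 130, running total 329.00
- item 4 (196/30 per unit): all 30 → value 196, running total 525.00
- item 3 (79/18 per unit): 16 of 18 → value 16×79/18 = 70.2222, running total 595.22
Total 595.22.

595.22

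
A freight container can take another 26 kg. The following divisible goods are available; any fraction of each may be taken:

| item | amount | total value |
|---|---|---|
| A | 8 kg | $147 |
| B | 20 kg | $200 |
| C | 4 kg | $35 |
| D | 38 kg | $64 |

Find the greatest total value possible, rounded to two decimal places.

327.00

Take in order of value per unit:
- A (147/8 per unit): all 8 → value 147, running total 147.00
- B (200/20 per unit): 18 of 20 → value 18×200/20 = 180.0000, running total 327.00
Total 327.00.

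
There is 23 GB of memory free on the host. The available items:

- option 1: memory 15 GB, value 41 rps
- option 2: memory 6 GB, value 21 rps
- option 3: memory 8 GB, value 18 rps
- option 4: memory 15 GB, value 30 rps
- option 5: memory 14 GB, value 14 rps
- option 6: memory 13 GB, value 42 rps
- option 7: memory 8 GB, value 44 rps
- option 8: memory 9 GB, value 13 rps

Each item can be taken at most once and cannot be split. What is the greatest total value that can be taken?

Check high-value combinations within 23 GB:
- option 6+option 7: memory 13+8=21, value 42+44=86
- option 1+option 7: memory 15+8=23, value 41+44=85
- option 2+option 3+option 7: memory 6+8+8=22, value 21+18+44=83
Best: 86 rps.

86 rps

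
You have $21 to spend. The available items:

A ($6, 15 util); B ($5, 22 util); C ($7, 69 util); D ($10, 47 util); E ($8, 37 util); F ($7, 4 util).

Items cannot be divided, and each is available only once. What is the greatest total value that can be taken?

128 util

Check high-value combinations within $21:
- B+C+E: cost 5+7+8=20, value 22+69+37=128
- A+C+E: cost 6+7+8=21, value 15+69+37=121
- C+D: cost 7+10=17, value 69+47=116
Best: 128 util.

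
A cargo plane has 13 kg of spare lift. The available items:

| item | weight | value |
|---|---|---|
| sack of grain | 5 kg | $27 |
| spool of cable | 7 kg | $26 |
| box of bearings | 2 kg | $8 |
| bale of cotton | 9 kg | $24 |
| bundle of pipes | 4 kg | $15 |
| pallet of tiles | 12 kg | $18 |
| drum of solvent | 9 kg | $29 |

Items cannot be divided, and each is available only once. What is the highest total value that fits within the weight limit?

Check high-value combinations within 13 kg:
- sack of grain+spool of cable: weight 5+7=12, value 27+26=53
- sack of grain+box of bearings+bundle of pipes: weight 5+2+4=11, value 27+8+15=50
- spool of cable+box of bearings+bundle of pipes: weight 7+2+4=13, value 26+8+15=49
Best: $53.

$53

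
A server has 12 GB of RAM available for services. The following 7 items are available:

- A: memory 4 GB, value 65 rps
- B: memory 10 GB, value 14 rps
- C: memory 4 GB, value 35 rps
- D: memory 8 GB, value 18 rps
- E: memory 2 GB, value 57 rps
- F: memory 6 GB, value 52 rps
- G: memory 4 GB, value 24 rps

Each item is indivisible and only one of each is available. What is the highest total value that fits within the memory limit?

174 rps

Check high-value combinations within 12 GB:
- A+E+F: memory 4+2+6=12, value 65+57+52=174
- A+C+E: memory 4+4+2=10, value 65+35+57=157
- A+E+G: memory 4+2+4=10, value 65+57+24=146
- C+E+F: memory 4+2+6=12, value 35+57+52=144
- E+F+G: memory 2+6+4=12, value 57+52+24=133
Best: 174 rps.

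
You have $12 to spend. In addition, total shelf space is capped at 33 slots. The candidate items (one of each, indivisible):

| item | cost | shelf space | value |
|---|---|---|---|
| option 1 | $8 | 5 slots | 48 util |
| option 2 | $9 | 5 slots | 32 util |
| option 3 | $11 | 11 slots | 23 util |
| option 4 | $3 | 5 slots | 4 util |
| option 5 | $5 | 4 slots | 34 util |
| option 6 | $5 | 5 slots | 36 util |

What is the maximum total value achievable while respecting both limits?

70 util

Feasible sets respecting both limits:
- option 5+option 6: cost 10, shelf space 9, value 70
- option 1+option 4: cost 11, shelf space 10, value 52
- option 1: cost 8, shelf space 5, value 48
Best: 70 util.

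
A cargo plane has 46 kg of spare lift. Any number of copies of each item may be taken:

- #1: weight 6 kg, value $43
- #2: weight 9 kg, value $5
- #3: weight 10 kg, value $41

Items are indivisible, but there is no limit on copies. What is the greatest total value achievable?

$301

Best value-per-unit is #1 at 43/6, and filling with it alone uses weight 7×6=42. No mix of the others beats 7×43 = 301.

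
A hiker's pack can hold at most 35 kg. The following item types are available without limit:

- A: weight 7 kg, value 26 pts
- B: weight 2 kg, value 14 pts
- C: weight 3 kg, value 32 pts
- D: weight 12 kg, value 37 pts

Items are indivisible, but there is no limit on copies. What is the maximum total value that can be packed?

Best value-per-unit is C at 32/3; filling with it alone gives 11×32 = 352.
Optimal mix: 1×B + 11×C → weight 35, value 366.

366 pts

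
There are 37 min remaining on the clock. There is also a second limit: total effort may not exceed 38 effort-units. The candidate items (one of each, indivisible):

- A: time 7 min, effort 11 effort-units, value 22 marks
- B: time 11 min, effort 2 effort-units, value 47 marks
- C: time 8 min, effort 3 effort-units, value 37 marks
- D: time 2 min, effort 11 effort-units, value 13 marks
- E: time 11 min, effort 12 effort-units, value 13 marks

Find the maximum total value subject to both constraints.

Feasible sets respecting both limits:
- A+B+C+D: time 28, effort 27, value 119
- A+B+C+E: time 37, effort 28, value 119
- B+C+D+E: time 32, effort 28, value 110
- A+B+C: time 26, effort 16, value 106
Best: 119 marks.

119 marks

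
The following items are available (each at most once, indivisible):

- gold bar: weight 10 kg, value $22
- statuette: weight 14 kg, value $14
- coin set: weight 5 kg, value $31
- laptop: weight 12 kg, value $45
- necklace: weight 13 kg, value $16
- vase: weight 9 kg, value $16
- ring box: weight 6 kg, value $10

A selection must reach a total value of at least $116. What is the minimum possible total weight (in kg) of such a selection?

Subsets with value ≥ 116, sorted by total weight:
- gold bar+coin set+laptop+vase+ring box: weight 42, value 124
- coin set+laptop+necklace+vase+ring box: weight 45, value 118
- gold bar+coin set+laptop+necklace+ring box: weight 46, value 124
- statuette+coin set+laptop+vase+ring box: weight 46, value 116
Minimum weight: 42 kg.

42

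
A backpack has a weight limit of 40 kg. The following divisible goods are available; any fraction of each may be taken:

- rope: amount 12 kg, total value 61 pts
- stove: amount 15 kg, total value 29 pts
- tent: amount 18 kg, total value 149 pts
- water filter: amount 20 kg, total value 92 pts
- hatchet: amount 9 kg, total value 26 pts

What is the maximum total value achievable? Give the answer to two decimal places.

256.00

Take in order of value per unit:
- tent (149/18 per unit): all 18 → value 149, running total 149.00
- rope (61/12 per unit): all 12 → value 61, running total 210.00
- water filter (92/20 per unit): 10 of 20 → value 10×92/20 = 46.0000, running total 256.00
Total 256.00.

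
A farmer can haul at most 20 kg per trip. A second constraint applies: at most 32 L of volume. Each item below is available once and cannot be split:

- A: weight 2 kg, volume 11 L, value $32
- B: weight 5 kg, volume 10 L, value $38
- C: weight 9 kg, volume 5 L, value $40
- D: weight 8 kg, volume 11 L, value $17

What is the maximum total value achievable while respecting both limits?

$110

Feasible sets respecting both limits:
- A+B+C: weight 16, volume 26, value 110
- A+C+D: weight 19, volume 27, value 89
- A+B+D: weight 15, volume 32, value 87
- B+C: weight 14, volume 15, value 78
Best: $110.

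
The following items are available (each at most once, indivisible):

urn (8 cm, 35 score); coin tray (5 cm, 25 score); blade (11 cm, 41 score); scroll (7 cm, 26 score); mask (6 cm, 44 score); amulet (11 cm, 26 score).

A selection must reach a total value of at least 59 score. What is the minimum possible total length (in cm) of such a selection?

11

Subsets with value ≥ 59, sorted by total length:
- coin tray+mask: length 11, value 69
- scroll+mask: length 13, value 70
- urn+coin tray: length 13, value 60
Minimum length: 11 cm.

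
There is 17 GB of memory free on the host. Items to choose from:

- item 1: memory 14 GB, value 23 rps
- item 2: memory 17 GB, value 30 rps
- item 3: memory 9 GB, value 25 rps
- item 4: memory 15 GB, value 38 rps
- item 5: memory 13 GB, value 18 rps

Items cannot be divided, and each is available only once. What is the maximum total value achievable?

38 rps

This is a 0/1 knapsack; check combinations near the capacity.
- item 4: memory 15, value 38
- item 2: memory 17, value 30
- item 3: memory 9, value 25
- item 1: memory 14, value 23
- item 5: memory 13, value 18
Best: 38 rps.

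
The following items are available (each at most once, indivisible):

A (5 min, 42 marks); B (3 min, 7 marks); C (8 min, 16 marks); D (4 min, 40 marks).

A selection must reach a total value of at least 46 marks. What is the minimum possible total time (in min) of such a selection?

7

Subsets with value ≥ 46, sorted by total time:
- B+D: time 7, value 47
- A+B: time 8, value 49
- A+D: time 9, value 82
Minimum time: 7 min.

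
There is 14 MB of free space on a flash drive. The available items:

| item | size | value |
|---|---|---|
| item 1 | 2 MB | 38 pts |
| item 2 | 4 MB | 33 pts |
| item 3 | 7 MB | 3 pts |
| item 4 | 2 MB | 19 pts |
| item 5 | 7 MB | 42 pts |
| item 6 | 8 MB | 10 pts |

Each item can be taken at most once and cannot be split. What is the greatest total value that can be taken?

Check high-value combinations within 14 MB:
- item 1+item 2+item 5: size 2+4+7=13, value 38+33+42=113
- item 1+item 4+item 5: size 2+2+7=11, value 38+19+42=99
- item 2+item 4+item 5: size 4+2+7=13, value 33+19+42=94
- item 1+item 2+item 4: size 2+4+2=8, value 38+33+19=90
Best: 113 pts.

113 pts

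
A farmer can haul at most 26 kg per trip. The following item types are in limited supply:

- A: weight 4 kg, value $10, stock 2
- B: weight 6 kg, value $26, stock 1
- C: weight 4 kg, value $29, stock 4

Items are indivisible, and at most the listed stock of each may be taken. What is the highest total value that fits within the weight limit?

Best selections within weight 26 and stock limits:
- 1×A + 1×B + 4×C: weight 26, value 152
- 1×B + 4×C: weight 22, value 142
- 2×A + 4×C: weight 24, value 136
- 2×A + 1×B + 3×C: weight 26, value 133
Best: $152.

$152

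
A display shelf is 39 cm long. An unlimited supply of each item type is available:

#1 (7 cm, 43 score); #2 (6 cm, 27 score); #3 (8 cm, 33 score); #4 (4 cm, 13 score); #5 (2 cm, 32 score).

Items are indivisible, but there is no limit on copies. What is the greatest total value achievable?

608 score

Best value-per-unit is #5 at 32/2, and filling with it alone uses length 19×2=38. No mix of the others beats 19×32 = 608.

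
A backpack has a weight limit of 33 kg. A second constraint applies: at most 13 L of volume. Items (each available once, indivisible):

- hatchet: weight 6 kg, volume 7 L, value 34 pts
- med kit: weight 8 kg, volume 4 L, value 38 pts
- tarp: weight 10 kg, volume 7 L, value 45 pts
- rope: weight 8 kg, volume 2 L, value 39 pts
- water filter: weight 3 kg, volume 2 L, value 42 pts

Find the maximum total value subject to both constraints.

126 pts

Feasible sets respecting both limits:
- tarp+rope+water filter: weight 21, volume 11, value 126
- med kit+tarp+water filter: weight 21, volume 13, value 125
- med kit+tarp+rope: weight 26, volume 13, value 122
- med kit+rope+water filter: weight 19, volume 8, value 119
Best: 126 pts.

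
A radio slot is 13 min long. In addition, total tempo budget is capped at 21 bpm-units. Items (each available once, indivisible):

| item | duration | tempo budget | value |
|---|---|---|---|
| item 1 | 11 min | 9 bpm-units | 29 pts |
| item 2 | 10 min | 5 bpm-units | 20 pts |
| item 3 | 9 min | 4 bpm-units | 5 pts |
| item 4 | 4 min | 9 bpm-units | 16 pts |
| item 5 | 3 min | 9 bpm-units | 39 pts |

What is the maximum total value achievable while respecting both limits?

Feasible sets respecting both limits:
- item 2+item 5: duration 13, tempo budget 14, value 59
- item 4+item 5: duration 7, tempo budget 18, value 55
- item 3+item 5: duration 12, tempo budget 13, value 44
Best: 59 pts.

59 pts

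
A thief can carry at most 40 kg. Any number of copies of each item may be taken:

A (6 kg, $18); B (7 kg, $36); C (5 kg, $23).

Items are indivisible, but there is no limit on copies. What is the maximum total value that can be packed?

$203

Best value-per-unit is B at 36/7; filling with it alone gives 5×36 = 180.
Optimal mix: 5×B + 1×C → weight 40, value 203.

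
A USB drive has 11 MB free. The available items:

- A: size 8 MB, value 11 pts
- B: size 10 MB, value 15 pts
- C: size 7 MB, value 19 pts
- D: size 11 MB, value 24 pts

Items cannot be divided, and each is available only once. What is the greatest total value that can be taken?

Check high-value combinations within 11 MB:
- D: size 11, value 24
- C: size 7, value 19
- B: size 10, value 15
Best: 24 pts.

24 pts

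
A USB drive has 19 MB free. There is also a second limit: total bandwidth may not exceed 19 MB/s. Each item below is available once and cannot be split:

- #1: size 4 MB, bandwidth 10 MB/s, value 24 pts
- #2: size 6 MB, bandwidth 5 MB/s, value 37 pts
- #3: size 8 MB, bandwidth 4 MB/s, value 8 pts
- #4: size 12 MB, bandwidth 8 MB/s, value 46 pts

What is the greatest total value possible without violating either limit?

83 pts

Feasible sets respecting both limits:
- #2+#4: size 18, bandwidth 13, value 83
- #1+#4: size 16, bandwidth 18, value 70
- #1+#2+#3: size 18, bandwidth 19, value 69
- #1+#2: size 10, bandwidth 15, value 61
Best: 83 pts.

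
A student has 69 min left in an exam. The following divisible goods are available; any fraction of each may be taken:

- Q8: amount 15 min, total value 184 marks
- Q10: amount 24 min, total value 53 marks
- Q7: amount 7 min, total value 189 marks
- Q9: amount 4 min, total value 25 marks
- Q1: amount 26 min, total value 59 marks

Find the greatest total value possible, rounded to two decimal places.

494.54

Take in order of value per unit:
- Q7 (189/7 per unit): all 7 → value 189, running total 189.00
- Q8 (184/15 per unit): all 15 → value 184, running total 373.00
- Q9 (25/4 per unit): all 4 → value 25, running total 398.00
- Q1 (59/26 per unit): all 26 → value 59, running total 457.00
- Q10 (53/24 per unit): 17 of 24 → value 17×53/24 = 37.5417, running total 494.54
Total 494.54.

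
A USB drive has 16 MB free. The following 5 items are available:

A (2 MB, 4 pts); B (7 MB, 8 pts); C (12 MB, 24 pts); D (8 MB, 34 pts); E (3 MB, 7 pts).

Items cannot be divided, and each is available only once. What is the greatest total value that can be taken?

45 pts

Check high-value combinations within 16 MB:
- A+D+E: size 2+8+3=13, value 4+34+7=45
- B+D: size 7+8=15, value 8+34=42
- D+E: size 8+3=11, value 34+7=41
- A+D: size 2+8=10, value 4+34=38
- D: size 8, value 34
Best: 45 pts.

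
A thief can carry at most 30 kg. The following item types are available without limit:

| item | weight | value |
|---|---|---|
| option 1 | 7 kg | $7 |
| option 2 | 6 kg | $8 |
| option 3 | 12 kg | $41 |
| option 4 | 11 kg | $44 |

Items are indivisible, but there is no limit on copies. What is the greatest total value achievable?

$96

Best value-per-unit is option 4 at 44/11; filling with it alone gives 2×44 = 88.
Optimal mix: 1×option 2 + 2×option 4 → weight 28, value 96.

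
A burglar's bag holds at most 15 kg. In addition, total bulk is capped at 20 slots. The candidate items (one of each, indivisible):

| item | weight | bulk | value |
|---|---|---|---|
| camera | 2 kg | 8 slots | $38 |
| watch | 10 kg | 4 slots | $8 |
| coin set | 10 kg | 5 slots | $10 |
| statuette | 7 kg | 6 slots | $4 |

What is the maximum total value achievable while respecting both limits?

Feasible sets respecting both limits:
- camera+coin set: weight 12, bulk 13, value 48
- camera+watch: weight 12, bulk 12, value 46
- camera+statuette: weight 9, bulk 14, value 42
Best: $48.

$48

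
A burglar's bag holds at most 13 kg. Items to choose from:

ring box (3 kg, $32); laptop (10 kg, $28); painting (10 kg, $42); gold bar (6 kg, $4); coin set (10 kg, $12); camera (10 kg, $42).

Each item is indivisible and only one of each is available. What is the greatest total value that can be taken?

This is a 0/1 knapsack; check combinations near the capacity.
- ring box+painting: weight 3+10=13, value 32+42=74
- ring box+camera: weight 3+10=13, value 32+42=74
- ring box+laptop: weight 3+10=13, value 32+28=60
- ring box+coin set: weight 3+10=13, value 32+12=44
Best: $74.

$74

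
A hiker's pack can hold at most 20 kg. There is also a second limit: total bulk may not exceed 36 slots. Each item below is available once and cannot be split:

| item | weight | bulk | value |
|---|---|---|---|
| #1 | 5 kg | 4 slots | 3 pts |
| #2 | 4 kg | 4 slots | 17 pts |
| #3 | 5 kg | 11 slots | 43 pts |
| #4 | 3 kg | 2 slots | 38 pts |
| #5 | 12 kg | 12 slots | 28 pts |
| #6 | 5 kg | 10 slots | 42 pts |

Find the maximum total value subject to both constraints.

140 pts

Feasible sets respecting both limits:
- #2+#3+#4+#6: weight 17, bulk 27, value 140
- #1+#3+#4+#6: weight 18, bulk 27, value 126
- #3+#4+#6: weight 13, bulk 23, value 123
Best: 140 pts.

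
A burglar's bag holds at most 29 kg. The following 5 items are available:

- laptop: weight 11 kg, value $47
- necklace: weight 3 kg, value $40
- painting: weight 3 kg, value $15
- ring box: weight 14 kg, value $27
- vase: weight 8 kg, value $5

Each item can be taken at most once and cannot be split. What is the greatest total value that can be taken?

Check high-value combinations within 29 kg:
- laptop+necklace+ring box: weight 11+3+14=28, value 47+40+27=114
- laptop+necklace+painting+vase: weight 11+3+3+8=25, value 47+40+15+5=107
- laptop+necklace+painting: weight 11+3+3=17, value 47+40+15=102
Best: $114.

$114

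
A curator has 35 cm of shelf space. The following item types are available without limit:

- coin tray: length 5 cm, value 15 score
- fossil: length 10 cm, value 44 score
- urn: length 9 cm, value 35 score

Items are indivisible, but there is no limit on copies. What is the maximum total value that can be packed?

147 score

Best value-per-unit is fossil at 44/10; filling with it alone gives 3×44 = 132.
Optimal mix: 1×coin tray + 3×fossil → length 35, value 147.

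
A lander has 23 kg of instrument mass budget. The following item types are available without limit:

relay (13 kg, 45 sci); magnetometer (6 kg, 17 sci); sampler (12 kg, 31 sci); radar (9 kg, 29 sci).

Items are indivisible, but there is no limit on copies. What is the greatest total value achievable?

74 sci

Best value-per-unit is relay at 45/13; filling with it alone gives 1×45 = 45.
Optimal mix: 1×relay + 1×radar → mass 22, value 74.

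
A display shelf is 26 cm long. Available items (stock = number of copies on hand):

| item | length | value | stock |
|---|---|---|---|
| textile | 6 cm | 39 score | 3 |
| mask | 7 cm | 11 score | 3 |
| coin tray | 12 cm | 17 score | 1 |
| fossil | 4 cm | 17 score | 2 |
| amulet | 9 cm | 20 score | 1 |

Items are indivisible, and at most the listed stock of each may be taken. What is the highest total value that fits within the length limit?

151 score

Best selections within length 26 and stock limits:
- 3×textile + 2×fossil: length 26, value 151
- 3×textile + 1×fossil: length 22, value 134
- 3×textile + 1×mask: length 25, value 128
- 3×textile: length 18, value 117
Best: 151 score.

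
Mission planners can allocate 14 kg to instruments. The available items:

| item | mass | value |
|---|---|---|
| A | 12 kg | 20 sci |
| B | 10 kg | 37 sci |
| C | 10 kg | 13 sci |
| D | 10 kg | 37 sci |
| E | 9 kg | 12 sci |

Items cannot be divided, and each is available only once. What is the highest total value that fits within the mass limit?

This is a 0/1 knapsack; check combinations near the capacity.
- B: mass 10, value 37
- D: mass 10, value 37
- A: mass 12, value 20
- C: mass 10, value 13
- E: mass 9, value 12
Best: 37 sci.

37 sci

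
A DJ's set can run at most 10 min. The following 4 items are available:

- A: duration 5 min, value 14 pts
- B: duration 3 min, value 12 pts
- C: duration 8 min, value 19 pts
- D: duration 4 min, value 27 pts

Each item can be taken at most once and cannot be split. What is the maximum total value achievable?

41 pts

This is a 0/1 knapsack; check combinations near the capacity.
- A+D: duration 5+4=9, value 14+27=41
- B+D: duration 3+4=7, value 12+27=39
- D: duration 4, value 27
- A+B: duration 5+3=8, value 14+12=26
Best: 41 pts.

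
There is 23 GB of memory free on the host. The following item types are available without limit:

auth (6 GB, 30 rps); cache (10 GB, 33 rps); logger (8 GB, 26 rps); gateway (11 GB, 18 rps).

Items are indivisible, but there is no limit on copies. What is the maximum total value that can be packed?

Best value-per-unit is auth at 30/6; filling with it alone gives 3×30 = 90.
Optimal mix: 2×auth + 1×cache → memory 22, value 93.

93 rps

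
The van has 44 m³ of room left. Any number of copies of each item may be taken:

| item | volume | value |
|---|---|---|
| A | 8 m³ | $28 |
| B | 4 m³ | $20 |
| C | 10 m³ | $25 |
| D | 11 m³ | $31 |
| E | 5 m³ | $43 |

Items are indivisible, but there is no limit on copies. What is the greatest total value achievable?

$364

Best value-per-unit is E at 43/5; filling with it alone gives 8×43 = 344.
Optimal mix: 1×B + 8×E → volume 44, value 364.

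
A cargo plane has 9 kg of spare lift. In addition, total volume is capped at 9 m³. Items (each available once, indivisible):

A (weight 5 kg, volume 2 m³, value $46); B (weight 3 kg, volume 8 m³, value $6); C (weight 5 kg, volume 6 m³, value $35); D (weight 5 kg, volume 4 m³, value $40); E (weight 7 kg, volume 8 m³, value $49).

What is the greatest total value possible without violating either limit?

$49

Feasible sets respecting both limits:
- E: weight 7, volume 8, value 49
- A: weight 5, volume 2, value 46
- D: weight 5, volume 4, value 40
- C: weight 5, volume 6, value 35
Best: $49.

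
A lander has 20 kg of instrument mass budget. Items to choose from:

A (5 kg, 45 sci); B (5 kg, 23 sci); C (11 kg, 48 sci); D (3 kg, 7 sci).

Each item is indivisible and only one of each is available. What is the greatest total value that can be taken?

100 sci

This is a 0/1 knapsack; check combinations near the capacity.
- A+C+D: mass 5+11+3=19, value 45+48+7=100
- A+C: mass 5+11=16, value 45+48=93
- B+C+D: mass 5+11+3=19, value 23+48+7=78
- A+B+D: mass 5+5+3=13, value 45+23+7=75
- B+C: mass 5+11=16, value 23+48=71
Best: 100 sci.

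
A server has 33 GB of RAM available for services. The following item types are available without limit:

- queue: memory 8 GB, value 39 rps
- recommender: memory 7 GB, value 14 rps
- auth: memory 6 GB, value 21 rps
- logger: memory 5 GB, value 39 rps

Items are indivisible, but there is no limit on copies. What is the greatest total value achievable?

Best value-per-unit is logger at 39/5; filling with it alone gives 6×39 = 234.
Optimal mix: 1×queue + 5×logger → memory 33, value 234.

234 rps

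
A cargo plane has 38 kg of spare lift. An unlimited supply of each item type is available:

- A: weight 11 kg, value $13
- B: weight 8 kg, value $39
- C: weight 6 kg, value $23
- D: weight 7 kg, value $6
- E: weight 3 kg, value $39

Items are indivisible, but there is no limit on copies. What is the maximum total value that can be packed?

$468

Best value-per-unit is E at 39/3, and filling with it alone uses weight 12×3=36. No mix of the others beats 12×39 = 468.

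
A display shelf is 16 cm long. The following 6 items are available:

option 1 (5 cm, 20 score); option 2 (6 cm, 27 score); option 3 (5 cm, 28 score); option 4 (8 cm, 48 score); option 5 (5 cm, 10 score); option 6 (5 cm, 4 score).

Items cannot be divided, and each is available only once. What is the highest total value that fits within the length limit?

76 score

Check high-value combinations within 16 cm:
- option 3+option 4: length 5+8=13, value 28+48=76
- option 2+option 4: length 6+8=14, value 27+48=75
- option 1+option 2+option 3: length 5+6+5=16, value 20+27+28=75
- option 1+option 4: length 5+8=13, value 20+48=68
- option 2+option 3+option 5: length 6+5+5=16, value 27+28+10=65
Best: 76 score.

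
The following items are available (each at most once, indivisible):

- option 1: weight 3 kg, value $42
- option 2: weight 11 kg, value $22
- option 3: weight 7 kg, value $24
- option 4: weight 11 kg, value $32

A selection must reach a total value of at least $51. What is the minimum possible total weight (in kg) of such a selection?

Subsets with value ≥ 51, sorted by total weight:
- option 1+option 3: weight 10, value 66
- option 1+option 4: weight 14, value 74
Minimum weight: 10 kg.

10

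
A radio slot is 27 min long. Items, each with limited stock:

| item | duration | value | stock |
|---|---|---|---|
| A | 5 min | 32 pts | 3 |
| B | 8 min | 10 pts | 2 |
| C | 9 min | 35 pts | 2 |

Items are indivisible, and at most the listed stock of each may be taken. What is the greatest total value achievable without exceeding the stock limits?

131 pts

Best selections within duration 27 and stock limits:
- 3×A + 1×C: duration 24, value 131
- 2×A + 1×B + 1×C: duration 27, value 109
- 3×A + 1×B: duration 23, value 106
- 1×A + 2×C: duration 23, value 102
Best: 131 pts.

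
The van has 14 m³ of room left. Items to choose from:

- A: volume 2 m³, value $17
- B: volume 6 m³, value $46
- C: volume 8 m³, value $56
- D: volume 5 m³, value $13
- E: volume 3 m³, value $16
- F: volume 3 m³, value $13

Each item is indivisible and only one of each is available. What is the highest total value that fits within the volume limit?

This is a 0/1 knapsack; check combinations near the capacity.
- B+C: volume 6+8=14, value 46+56=102
- A+B+E+F: volume 2+6+3+3=14, value 17+46+16+13=92
- A+C+E: volume 2+8+3=13, value 17+56+16=89
Best: $102.

$102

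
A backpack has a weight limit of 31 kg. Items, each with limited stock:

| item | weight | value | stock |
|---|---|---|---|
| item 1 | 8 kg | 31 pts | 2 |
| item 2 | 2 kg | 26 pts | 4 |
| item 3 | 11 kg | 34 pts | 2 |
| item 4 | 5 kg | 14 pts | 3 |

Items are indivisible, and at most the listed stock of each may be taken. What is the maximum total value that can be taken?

Best selections within weight 31 and stock limits:
- 2×item 1 + 4×item 2 + 1×item 4: weight 29, value 180
- 1×item 1 + 4×item 2 + 3×item 4: weight 31, value 177
- 4×item 2 + 2×item 3: weight 30, value 172
Best: 180 pts.

180 pts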